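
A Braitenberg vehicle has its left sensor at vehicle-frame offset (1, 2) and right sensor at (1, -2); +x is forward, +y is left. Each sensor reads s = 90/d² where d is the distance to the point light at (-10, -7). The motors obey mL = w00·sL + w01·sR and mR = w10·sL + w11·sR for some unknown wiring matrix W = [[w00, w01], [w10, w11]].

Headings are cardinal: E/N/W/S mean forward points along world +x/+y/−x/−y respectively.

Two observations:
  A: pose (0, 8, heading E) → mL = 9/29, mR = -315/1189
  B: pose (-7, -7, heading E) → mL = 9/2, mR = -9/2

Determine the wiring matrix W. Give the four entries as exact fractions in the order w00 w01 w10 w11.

0 1 -1/2 -1/2

obs A: pose=(0,8,E) → sL=9/41, sR=9/29, mL=9/29, mR=-315/1189
obs B: pose=(-7,-7,E) → sL=9/2, sR=9/2, mL=9/2, mR=-9/2
sensor matrix S = [[9/41, 9/29], [9/2, 9/2]]; det S = -486/1189
solve [mL_A; mL_B] = S·[w00; w01] and [mR_A; mR_B] = S·[w10; w11]:
  w00 = 0, w01 = 1, w10 = -1/2, w11 = -1/2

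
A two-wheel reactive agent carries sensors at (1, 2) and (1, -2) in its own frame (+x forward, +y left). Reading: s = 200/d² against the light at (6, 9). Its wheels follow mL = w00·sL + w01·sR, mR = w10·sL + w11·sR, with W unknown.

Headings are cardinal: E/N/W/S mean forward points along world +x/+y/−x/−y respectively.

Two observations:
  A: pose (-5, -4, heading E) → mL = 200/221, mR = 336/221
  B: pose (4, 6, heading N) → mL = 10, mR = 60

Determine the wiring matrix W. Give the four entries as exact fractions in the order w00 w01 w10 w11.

1 0 1 1

obs A: pose=(-5,-4,E) → sL=200/221, sR=8/13, mL=200/221, mR=336/221
obs B: pose=(4,6,N) → sL=10, sR=50, mL=10, mR=60
sensor matrix S = [[200/221, 8/13], [10, 50]]; det S = 8640/221
solve [mL_A; mL_B] = S·[w00; w01] and [mR_A; mR_B] = S·[w10; w11]:
  w00 = 1, w01 = 0, w10 = 1, w11 = 1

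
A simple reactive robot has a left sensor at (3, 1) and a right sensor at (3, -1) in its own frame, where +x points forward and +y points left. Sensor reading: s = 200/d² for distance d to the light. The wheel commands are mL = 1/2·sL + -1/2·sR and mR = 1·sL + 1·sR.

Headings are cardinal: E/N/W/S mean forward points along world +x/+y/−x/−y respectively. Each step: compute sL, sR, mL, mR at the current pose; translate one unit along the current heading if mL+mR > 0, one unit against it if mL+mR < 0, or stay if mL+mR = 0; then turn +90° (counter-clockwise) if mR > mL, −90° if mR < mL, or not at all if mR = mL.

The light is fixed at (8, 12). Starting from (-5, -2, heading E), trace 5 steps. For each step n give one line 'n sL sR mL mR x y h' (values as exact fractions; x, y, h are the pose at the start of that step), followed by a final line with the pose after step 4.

0 200/269 8/13 224/3497 4752/3497 -5 -2 E
1 20/29 100/121 -240/3509 5320/3509 -4 -2 N
2 200/421 200/369 -5200/155349 158000/155349 -4 -1 W
3 1/2 50/113 13/452 213/226 -5 -1 S
4 200/269 8/13 224/3497 4752/3497 -5 -2 E
final -4 -2 N

n=0: pose=(-5,-2,E); sL=200/269, sR=8/13; mL=224/3497, mR=4752/3497; mL+mR=4976/3497 → advance +1; mR−mL=4528/3497 → turn +1·90°
n=1: pose=(-4,-2,N); sL=20/29, sR=100/121; mL=-240/3509, mR=5320/3509; mL+mR=5080/3509 → advance +1; mR−mL=5560/3509 → turn +1·90°
n=2: pose=(-4,-1,W); sL=200/421, sR=200/369; mL=-5200/155349, mR=158000/155349; mL+mR=152800/155349 → advance +1; mR−mL=54400/51783 → turn +1·90°
n=3: pose=(-5,-1,S); sL=1/2, sR=50/113; mL=13/452, mR=213/226; mL+mR=439/452 → advance +1; mR−mL=413/452 → turn +1·90°
n=4: pose=(-5,-2,E); sL=200/269, sR=8/13; mL=224/3497, mR=4752/3497; mL+mR=4976/3497 → advance +1; mR−mL=4528/3497 → turn +1·90°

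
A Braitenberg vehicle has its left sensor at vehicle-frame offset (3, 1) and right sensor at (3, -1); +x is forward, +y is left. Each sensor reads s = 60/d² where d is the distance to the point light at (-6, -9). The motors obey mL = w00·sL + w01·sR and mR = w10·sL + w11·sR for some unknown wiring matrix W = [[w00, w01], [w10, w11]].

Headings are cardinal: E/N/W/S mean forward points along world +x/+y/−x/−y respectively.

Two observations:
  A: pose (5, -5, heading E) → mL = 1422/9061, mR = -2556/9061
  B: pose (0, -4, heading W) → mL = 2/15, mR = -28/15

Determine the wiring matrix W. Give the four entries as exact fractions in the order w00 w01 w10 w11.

obs A: pose=(5,-5,E) → sL=60/221, sR=12/41, mL=1422/9061, mR=-2556/9061
obs B: pose=(0,-4,W) → sL=12/5, sR=4/3, mL=2/15, mR=-28/15
sensor matrix S = [[60/221, 12/41], [12/5, 4/3]]; det S = -15424/45305
solve [mL_A; mL_B] = S·[w00; w01] and [mR_A; mR_B] = S·[w10; w11]:
  w00 = -1/2, w01 = 1, w10 = -1/2, w11 = -1/2

-1/2 1 -1/2 -1/2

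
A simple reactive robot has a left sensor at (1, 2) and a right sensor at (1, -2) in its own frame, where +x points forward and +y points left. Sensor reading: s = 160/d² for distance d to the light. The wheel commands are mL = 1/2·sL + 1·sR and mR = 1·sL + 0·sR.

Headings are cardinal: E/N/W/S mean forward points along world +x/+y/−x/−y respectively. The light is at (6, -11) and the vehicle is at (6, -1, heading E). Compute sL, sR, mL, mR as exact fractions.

32/29 32/13 1136/377 32/29

left sensor world pos  = (7, 1); dL² = 145
right sensor world pos = (7, -3); dR² = 65
sL = 160/145 = 32/29
sR = 160/65 = 32/13
mL = 1/2·sL + 1·sR = 1136/377
mR = 1·sL + 0·sR = 32/29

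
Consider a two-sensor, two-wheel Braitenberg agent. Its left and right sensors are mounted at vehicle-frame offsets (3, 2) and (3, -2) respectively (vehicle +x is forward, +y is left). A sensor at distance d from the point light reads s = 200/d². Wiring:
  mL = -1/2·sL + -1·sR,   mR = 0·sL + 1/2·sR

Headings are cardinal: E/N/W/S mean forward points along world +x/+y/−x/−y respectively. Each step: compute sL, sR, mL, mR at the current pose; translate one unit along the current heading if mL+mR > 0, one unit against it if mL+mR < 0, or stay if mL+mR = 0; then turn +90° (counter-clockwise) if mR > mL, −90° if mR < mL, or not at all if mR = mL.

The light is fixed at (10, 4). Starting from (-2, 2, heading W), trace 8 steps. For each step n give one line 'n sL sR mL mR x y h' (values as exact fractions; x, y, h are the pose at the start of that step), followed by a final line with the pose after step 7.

0 200/241 8/9 -2828/2169 4/9 -2 2 W
1 100/53 100/97 -10150/5141 50/97 -1 2 S
2 40/13 200/73 -4060/949 100/73 -1 3 E
3 1 25/13 -63/26 25/26 -2 3 N
4 200/241 8/9 -2828/2169 4/9 -2 2 W
5 100/53 100/97 -10150/5141 50/97 -1 2 S
6 40/13 200/73 -4060/949 100/73 -1 3 E
7 1 25/13 -63/26 25/26 -2 3 N
final -2 2 W

n=0: pose=(-2,2,W); sL=200/241, sR=8/9; mL=-2828/2169, mR=4/9; mL+mR=-1864/2169 → advance -1; mR−mL=1264/723 → turn +1·90°
n=1: pose=(-1,2,S); sL=100/53, sR=100/97; mL=-10150/5141, mR=50/97; mL+mR=-7500/5141 → advance -1; mR−mL=12800/5141 → turn +1·90°
n=2: pose=(-1,3,E); sL=40/13, sR=200/73; mL=-4060/949, mR=100/73; mL+mR=-2760/949 → advance -1; mR−mL=5360/949 → turn +1·90°
n=3: pose=(-2,3,N); sL=1, sR=25/13; mL=-63/26, mR=25/26; mL+mR=-19/13 → advance -1; mR−mL=44/13 → turn +1·90°
n=4: pose=(-2,2,W); sL=200/241, sR=8/9; mL=-2828/2169, mR=4/9; mL+mR=-1864/2169 → advance -1; mR−mL=1264/723 → turn +1·90°
n=5: pose=(-1,2,S); sL=100/53, sR=100/97; mL=-10150/5141, mR=50/97; mL+mR=-7500/5141 → advance -1; mR−mL=12800/5141 → turn +1·90°
n=6: pose=(-1,3,E); sL=40/13, sR=200/73; mL=-4060/949, mR=100/73; mL+mR=-2760/949 → advance -1; mR−mL=5360/949 → turn +1·90°
n=7: pose=(-2,3,N); sL=1, sR=25/13; mL=-63/26, mR=25/26; mL+mR=-19/13 → advance -1; mR−mL=44/13 → turn +1·90°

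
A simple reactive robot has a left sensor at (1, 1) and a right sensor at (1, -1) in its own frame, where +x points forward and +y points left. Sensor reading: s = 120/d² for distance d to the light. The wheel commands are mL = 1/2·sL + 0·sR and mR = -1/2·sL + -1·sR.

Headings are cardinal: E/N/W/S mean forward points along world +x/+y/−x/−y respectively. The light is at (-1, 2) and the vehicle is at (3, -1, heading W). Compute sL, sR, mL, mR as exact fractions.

24/5 120/13 12/5 -756/65

left sensor world pos  = (2, -2); dL² = 25
right sensor world pos = (2, 0); dR² = 13
sL = 120/25 = 24/5
sR = 120/13 = 120/13
mL = 1/2·sL + 0·sR = 12/5
mR = -1/2·sL + -1·sR = -756/65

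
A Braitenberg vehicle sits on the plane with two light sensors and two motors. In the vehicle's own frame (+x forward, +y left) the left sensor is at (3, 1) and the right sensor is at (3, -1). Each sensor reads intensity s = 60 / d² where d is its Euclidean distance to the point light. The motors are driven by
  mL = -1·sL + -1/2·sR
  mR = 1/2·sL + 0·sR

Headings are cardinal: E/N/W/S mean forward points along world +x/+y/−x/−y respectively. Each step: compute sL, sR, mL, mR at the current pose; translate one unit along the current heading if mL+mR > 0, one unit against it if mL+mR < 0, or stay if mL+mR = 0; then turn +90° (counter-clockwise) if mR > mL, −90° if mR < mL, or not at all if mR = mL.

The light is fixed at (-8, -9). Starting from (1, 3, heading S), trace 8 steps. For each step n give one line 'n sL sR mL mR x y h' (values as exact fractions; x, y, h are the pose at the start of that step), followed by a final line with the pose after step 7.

0 60/181 12/29 -2826/5249 30/181 1 3 S
1 3/17 5/24 -229/816 3/34 1 4 E
2 12/61 60/337 -5874/20557 6/61 0 4 N
3 30/73 30/97 -4005/7081 15/73 0 3 W
4 60/181 12/29 -2826/5249 30/181 1 3 S
5 3/17 5/24 -229/816 3/34 1 4 E
6 12/61 60/337 -5874/20557 6/61 0 4 N
7 30/73 30/97 -4005/7081 15/73 0 3 W
final 1 3 S

n=0: pose=(1,3,S); sL=60/181, sR=12/29; mL=-2826/5249, mR=30/181; mL+mR=-1956/5249 → advance -1; mR−mL=3696/5249 → turn +1·90°
n=1: pose=(1,4,E); sL=3/17, sR=5/24; mL=-229/816, mR=3/34; mL+mR=-157/816 → advance -1; mR−mL=301/816 → turn +1·90°
n=2: pose=(0,4,N); sL=12/61, sR=60/337; mL=-5874/20557, mR=6/61; mL+mR=-3852/20557 → advance -1; mR−mL=7896/20557 → turn +1·90°
n=3: pose=(0,3,W); sL=30/73, sR=30/97; mL=-4005/7081, mR=15/73; mL+mR=-2550/7081 → advance -1; mR−mL=5460/7081 → turn +1·90°
n=4: pose=(1,3,S); sL=60/181, sR=12/29; mL=-2826/5249, mR=30/181; mL+mR=-1956/5249 → advance -1; mR−mL=3696/5249 → turn +1·90°
n=5: pose=(1,4,E); sL=3/17, sR=5/24; mL=-229/816, mR=3/34; mL+mR=-157/816 → advance -1; mR−mL=301/816 → turn +1·90°
n=6: pose=(0,4,N); sL=12/61, sR=60/337; mL=-5874/20557, mR=6/61; mL+mR=-3852/20557 → advance -1; mR−mL=7896/20557 → turn +1·90°
n=7: pose=(0,3,W); sL=30/73, sR=30/97; mL=-4005/7081, mR=15/73; mL+mR=-2550/7081 → advance -1; mR−mL=5460/7081 → turn +1·90°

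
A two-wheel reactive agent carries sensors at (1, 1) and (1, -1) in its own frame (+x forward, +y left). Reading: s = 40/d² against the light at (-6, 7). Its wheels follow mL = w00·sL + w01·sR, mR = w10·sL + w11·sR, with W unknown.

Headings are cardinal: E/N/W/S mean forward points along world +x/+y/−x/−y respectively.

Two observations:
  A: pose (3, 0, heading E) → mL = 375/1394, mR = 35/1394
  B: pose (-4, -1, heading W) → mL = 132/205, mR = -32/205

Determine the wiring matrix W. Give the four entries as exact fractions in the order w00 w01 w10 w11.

1/2 1/2 1/2 -1/2

obs A: pose=(3,0,E) → sL=5/17, sR=10/41, mL=375/1394, mR=35/1394
obs B: pose=(-4,-1,W) → sL=20/41, sR=4/5, mL=132/205, mR=-32/205
sensor matrix S = [[5/17, 10/41], [20/41, 4/5]]; det S = 3324/28577
solve [mL_A; mL_B] = S·[w00; w01] and [mR_A; mR_B] = S·[w10; w11]:
  w00 = 1/2, w01 = 1/2, w10 = 1/2, w11 = -1/2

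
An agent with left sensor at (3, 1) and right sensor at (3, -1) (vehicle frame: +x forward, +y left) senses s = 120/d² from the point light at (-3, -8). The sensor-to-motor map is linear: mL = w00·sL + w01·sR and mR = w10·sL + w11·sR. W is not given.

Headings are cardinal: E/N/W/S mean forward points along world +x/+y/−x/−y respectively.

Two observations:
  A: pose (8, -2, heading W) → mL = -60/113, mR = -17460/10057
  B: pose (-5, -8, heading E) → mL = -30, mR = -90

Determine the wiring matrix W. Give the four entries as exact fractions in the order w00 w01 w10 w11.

0 -1/2 -1/2 -1

obs A: pose=(8,-2,W) → sL=120/89, sR=120/113, mL=-60/113, mR=-17460/10057
obs B: pose=(-5,-8,E) → sL=60, sR=60, mL=-30, mR=-90
sensor matrix S = [[120/89, 120/113], [60, 60]]; det S = 172800/10057
solve [mL_A; mL_B] = S·[w00; w01] and [mR_A; mR_B] = S·[w10; w11]:
  w00 = 0, w01 = -1/2, w10 = -1/2, w11 = -1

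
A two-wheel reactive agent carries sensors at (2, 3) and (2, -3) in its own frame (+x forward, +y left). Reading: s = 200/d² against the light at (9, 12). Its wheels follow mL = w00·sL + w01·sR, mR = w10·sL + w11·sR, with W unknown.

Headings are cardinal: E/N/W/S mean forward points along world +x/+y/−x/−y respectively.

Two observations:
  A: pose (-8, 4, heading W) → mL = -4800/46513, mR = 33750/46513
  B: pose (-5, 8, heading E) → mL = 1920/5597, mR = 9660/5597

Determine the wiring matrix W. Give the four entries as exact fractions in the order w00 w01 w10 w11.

obs A: pose=(-8,4,W) → sL=100/241, sR=100/193, mL=-4800/46513, mR=33750/46513
obs B: pose=(-5,8,E) → sL=40/29, sR=200/193, mL=1920/5597, mR=9660/5597
sensor matrix S = [[100/241, 100/193], [40/29, 200/193]]; det S = -384000/1348877
solve [mL_A; mL_B] = S·[w00; w01] and [mR_A; mR_B] = S·[w10; w11]:
  w00 = 1, w01 = -1, w10 = 1/2, w11 = 1

1 -1 1/2 1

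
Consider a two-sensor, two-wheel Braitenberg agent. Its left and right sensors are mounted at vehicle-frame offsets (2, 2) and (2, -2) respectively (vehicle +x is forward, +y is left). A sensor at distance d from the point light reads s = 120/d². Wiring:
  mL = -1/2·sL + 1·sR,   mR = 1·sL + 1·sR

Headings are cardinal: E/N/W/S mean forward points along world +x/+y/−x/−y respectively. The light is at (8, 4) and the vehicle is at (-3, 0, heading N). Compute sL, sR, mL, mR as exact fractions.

120/173 24/17 3132/2941 6192/2941

left sensor world pos  = (-5, 2); dL² = 173
right sensor world pos = (-1, 2); dR² = 85
sL = 120/173 = 120/173
sR = 120/85 = 24/17
mL = -1/2·sL + 1·sR = 3132/2941
mR = 1·sL + 1·sR = 6192/2941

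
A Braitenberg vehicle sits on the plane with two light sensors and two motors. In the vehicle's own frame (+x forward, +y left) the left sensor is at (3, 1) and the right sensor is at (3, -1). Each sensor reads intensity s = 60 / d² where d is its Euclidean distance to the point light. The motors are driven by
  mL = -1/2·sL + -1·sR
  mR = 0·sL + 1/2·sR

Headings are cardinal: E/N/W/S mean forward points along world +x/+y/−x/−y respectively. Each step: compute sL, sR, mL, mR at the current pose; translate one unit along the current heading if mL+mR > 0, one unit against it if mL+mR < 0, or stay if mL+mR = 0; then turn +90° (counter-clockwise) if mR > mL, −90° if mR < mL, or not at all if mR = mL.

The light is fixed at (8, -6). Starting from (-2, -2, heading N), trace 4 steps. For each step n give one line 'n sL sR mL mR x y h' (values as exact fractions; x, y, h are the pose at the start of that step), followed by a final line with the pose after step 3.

n=0: pose=(-2,-2,N); sL=6/17, sR=6/13; mL=-141/221, mR=3/13; mL+mR=-90/221 → advance -1; mR−mL=192/221 → turn +1·90°
n=1: pose=(-2,-3,W); sL=60/173, sR=12/37; mL=-3186/6401, mR=6/37; mL+mR=-2148/6401 → advance -1; mR−mL=4224/6401 → turn +1·90°
n=2: pose=(-1,-3,S); sL=15/16, sR=3/5; mL=-171/160, mR=3/10; mL+mR=-123/160 → advance -1; mR−mL=219/160 → turn +1·90°
n=3: pose=(-1,-2,E); sL=60/61, sR=4/3; mL=-334/183, mR=2/3; mL+mR=-212/183 → advance -1; mR−mL=152/61 → turn +1·90°

0 6/17 6/13 -141/221 3/13 -2 -2 N
1 60/173 12/37 -3186/6401 6/37 -2 -3 W
2 15/16 3/5 -171/160 3/10 -1 -3 S
3 60/61 4/3 -334/183 2/3 -1 -2 E
final -2 -2 N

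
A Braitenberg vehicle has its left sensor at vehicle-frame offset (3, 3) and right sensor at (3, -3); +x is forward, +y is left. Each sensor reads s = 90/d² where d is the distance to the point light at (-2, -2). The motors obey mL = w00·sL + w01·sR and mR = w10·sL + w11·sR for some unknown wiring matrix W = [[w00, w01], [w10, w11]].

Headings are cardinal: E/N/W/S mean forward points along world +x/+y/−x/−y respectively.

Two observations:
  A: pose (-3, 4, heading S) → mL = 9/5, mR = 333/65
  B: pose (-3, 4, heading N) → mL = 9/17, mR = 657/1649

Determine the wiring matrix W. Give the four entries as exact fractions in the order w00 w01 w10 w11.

0 1/2 1 -1/2

obs A: pose=(-3,4,S) → sL=90/13, sR=18/5, mL=9/5, mR=333/65
obs B: pose=(-3,4,N) → sL=90/97, sR=18/17, mL=9/17, mR=657/1649
sensor matrix S = [[90/13, 18/5], [90/97, 18/17]]; det S = 85536/21437
solve [mL_A; mL_B] = S·[w00; w01] and [mR_A; mR_B] = S·[w10; w11]:
  w00 = 0, w01 = 1/2, w10 = 1, w11 = -1/2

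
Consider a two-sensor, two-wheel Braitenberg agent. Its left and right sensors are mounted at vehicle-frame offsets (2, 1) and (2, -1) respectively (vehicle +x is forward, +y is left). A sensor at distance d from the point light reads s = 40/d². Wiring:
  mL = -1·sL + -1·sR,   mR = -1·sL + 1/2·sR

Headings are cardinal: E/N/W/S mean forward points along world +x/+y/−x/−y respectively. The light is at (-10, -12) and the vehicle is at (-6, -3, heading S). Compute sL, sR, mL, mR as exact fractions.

left sensor world pos  = (-5, -5); dL² = 74
right sensor world pos = (-7, -5); dR² = 58
sL = 40/74 = 20/37
sR = 40/58 = 20/29
mL = -1·sL + -1·sR = -1320/1073
mR = -1·sL + 1/2·sR = -210/1073

20/37 20/29 -1320/1073 -210/1073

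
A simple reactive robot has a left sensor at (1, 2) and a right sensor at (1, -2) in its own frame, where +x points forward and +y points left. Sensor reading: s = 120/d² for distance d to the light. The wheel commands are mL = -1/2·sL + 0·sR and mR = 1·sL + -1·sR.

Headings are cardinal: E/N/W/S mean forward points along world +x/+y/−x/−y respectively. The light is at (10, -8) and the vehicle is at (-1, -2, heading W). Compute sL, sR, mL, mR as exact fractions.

left sensor world pos  = (-2, -4); dL² = 160
right sensor world pos = (-2, 0); dR² = 208
sL = 120/160 = 3/4
sR = 120/208 = 15/26
mL = -1/2·sL + 0·sR = -3/8
mR = 1·sL + -1·sR = 9/52

3/4 15/26 -3/8 9/52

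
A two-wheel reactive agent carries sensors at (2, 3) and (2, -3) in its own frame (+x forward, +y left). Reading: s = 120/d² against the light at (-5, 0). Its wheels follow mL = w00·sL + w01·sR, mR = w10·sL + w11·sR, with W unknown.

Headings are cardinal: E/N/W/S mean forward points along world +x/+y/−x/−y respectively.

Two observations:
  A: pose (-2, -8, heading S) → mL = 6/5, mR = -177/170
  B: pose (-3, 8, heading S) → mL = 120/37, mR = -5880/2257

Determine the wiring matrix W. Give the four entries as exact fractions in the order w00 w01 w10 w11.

0 1 -1/2 -1/2

obs A: pose=(-2,-8,S) → sL=15/17, sR=6/5, mL=6/5, mR=-177/170
obs B: pose=(-3,8,S) → sL=120/61, sR=120/37, mL=120/37, mR=-5880/2257
sensor matrix S = [[15/17, 6/5], [120/61, 120/37]]; det S = 19224/38369
solve [mL_A; mL_B] = S·[w00; w01] and [mR_A; mR_B] = S·[w10; w11]:
  w00 = 0, w01 = 1, w10 = -1/2, w11 = -1/2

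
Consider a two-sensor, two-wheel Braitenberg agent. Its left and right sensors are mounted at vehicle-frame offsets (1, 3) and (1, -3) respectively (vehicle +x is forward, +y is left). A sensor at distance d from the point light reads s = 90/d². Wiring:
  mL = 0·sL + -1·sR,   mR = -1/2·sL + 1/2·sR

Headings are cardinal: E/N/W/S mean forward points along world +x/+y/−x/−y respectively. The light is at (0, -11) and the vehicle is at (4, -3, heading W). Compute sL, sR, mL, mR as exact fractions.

left sensor world pos  = (3, -6); dL² = 34
right sensor world pos = (3, 0); dR² = 130
sL = 90/34 = 45/17
sR = 90/130 = 9/13
mL = 0·sL + -1·sR = -9/13
mR = -1/2·sL + 1/2·sR = -216/221

45/17 9/13 -9/13 -216/221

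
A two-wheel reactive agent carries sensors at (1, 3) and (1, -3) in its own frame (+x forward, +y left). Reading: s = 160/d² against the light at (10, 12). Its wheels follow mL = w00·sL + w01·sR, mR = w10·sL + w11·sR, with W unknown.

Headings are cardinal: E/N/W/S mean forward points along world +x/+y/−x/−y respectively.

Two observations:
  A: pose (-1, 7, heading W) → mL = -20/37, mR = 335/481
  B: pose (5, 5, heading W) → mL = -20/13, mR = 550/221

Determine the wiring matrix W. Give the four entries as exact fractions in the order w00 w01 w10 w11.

0 -1/2 -1/2 1

obs A: pose=(-1,7,W) → sL=10/13, sR=40/37, mL=-20/37, mR=335/481
obs B: pose=(5,5,W) → sL=20/17, sR=40/13, mL=-20/13, mR=550/221
sensor matrix S = [[10/13, 40/37], [20/17, 40/13]]; det S = 116400/106301
solve [mL_A; mL_B] = S·[w00; w01] and [mR_A; mR_B] = S·[w10; w11]:
  w00 = 0, w01 = -1/2, w10 = -1/2, w11 = 1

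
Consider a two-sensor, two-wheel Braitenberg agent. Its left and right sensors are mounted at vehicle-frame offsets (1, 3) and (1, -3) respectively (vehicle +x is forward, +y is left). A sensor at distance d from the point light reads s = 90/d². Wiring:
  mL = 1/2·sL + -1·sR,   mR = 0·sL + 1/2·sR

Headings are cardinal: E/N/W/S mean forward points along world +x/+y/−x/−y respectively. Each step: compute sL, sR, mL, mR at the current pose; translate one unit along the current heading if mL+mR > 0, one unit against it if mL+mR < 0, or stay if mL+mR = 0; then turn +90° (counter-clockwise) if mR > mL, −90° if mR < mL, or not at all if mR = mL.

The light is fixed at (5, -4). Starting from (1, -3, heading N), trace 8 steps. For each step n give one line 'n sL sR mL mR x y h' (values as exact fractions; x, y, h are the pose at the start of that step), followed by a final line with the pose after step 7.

0 90/53 18 -909/53 9 1 -3 N
1 45/17 45/17 -45/34 45/34 1 -4 W
2 45 9/5 207/10 9/10 1 -4 S
3 90/41 90/29 -2385/1189 45/29 1 -5 W
4 45/2 9/4 9 9/8 2 -5 S
5 90/41 90/17 -2925/697 45/17 2 -6 W
6 9 45/17 63/34 45/34 3 -6 S
7 2 10 -9 5 3 -7 W
final 4 -7 S

n=0: pose=(1,-3,N); sL=90/53, sR=18; mL=-909/53, mR=9; mL+mR=-432/53 → advance -1; mR−mL=1386/53 → turn +1·90°
n=1: pose=(1,-4,W); sL=45/17, sR=45/17; mL=-45/34, mR=45/34; mL+mR=0 → advance +0; mR−mL=45/17 → turn +1·90°
n=2: pose=(1,-4,S); sL=45, sR=9/5; mL=207/10, mR=9/10; mL+mR=108/5 → advance +1; mR−mL=-99/5 → turn -1·90°
n=3: pose=(1,-5,W); sL=90/41, sR=90/29; mL=-2385/1189, mR=45/29; mL+mR=-540/1189 → advance -1; mR−mL=4230/1189 → turn +1·90°
n=4: pose=(2,-5,S); sL=45/2, sR=9/4; mL=9, mR=9/8; mL+mR=81/8 → advance +1; mR−mL=-63/8 → turn -1·90°
n=5: pose=(2,-6,W); sL=90/41, sR=90/17; mL=-2925/697, mR=45/17; mL+mR=-1080/697 → advance -1; mR−mL=4770/697 → turn +1·90°
n=6: pose=(3,-6,S); sL=9, sR=45/17; mL=63/34, mR=45/34; mL+mR=54/17 → advance +1; mR−mL=-9/17 → turn -1·90°
n=7: pose=(3,-7,W); sL=2, sR=10; mL=-9, mR=5; mL+mR=-4 → advance -1; mR−mL=14 → turn +1·90°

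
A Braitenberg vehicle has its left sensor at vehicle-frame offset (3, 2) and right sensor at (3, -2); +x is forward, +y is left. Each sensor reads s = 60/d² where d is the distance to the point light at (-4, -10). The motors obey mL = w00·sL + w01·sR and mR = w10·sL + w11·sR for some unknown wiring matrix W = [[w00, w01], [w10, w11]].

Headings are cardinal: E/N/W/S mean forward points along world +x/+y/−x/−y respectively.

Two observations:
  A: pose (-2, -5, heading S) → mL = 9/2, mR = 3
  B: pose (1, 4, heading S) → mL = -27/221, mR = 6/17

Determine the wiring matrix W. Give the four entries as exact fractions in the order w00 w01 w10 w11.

obs A: pose=(-2,-5,S) → sL=3, sR=15, mL=9/2, mR=3
obs B: pose=(1,4,S) → sL=6/17, sR=6/13, mL=-27/221, mR=6/17
sensor matrix S = [[3, 15], [6/17, 6/13]]; det S = -864/221
solve [mL_A; mL_B] = S·[w00; w01] and [mR_A; mR_B] = S·[w10; w11]:
  w00 = -1, w01 = 1/2, w10 = 1, w11 = 0

-1 1/2 1 0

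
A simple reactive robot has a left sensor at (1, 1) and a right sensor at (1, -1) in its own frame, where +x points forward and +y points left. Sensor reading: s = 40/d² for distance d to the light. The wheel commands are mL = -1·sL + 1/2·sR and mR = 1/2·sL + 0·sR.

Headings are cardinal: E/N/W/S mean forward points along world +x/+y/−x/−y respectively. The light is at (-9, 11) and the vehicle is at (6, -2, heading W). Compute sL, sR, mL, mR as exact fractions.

left sensor world pos  = (5, -3); dL² = 392
right sensor world pos = (5, -1); dR² = 340
sL = 40/392 = 5/49
sR = 40/340 = 2/17
mL = -1·sL + 1/2·sR = -36/833
mR = 1/2·sL + 0·sR = 5/98

5/49 2/17 -36/833 5/98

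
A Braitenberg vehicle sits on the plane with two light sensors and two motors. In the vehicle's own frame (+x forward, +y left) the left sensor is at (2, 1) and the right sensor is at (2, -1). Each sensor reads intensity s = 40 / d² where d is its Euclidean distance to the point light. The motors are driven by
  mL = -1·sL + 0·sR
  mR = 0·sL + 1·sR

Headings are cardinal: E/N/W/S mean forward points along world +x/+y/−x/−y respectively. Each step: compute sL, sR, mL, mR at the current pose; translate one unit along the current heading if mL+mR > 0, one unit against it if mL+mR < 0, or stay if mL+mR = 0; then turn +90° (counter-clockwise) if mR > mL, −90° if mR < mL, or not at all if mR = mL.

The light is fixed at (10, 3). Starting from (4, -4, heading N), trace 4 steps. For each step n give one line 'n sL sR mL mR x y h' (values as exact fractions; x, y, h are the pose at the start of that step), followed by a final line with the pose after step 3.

0 20/37 4/5 -20/37 4/5 4 -4 N
1 40/113 40/89 -40/113 40/89 4 -3 W
2 2/5 5/16 -2/5 5/16 3 -3 S
3 40/41 40/61 -40/41 40/61 3 -2 E
final 2 -2 N

n=0: pose=(4,-4,N); sL=20/37, sR=4/5; mL=-20/37, mR=4/5; mL+mR=48/185 → advance +1; mR−mL=248/185 → turn +1·90°
n=1: pose=(4,-3,W); sL=40/113, sR=40/89; mL=-40/113, mR=40/89; mL+mR=960/10057 → advance +1; mR−mL=8080/10057 → turn +1·90°
n=2: pose=(3,-3,S); sL=2/5, sR=5/16; mL=-2/5, mR=5/16; mL+mR=-7/80 → advance -1; mR−mL=57/80 → turn +1·90°
n=3: pose=(3,-2,E); sL=40/41, sR=40/61; mL=-40/41, mR=40/61; mL+mR=-800/2501 → advance -1; mR−mL=4080/2501 → turn +1·90°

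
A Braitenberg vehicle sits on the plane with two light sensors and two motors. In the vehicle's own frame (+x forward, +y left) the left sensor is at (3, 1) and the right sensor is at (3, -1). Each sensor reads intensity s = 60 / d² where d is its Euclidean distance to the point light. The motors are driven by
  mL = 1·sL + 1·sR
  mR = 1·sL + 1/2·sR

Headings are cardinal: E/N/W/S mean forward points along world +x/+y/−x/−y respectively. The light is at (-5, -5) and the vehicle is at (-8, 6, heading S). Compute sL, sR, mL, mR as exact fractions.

left sensor world pos  = (-7, 3); dL² = 68
right sensor world pos = (-9, 3); dR² = 80
sL = 60/68 = 15/17
sR = 60/80 = 3/4
mL = 1·sL + 1·sR = 111/68
mR = 1·sL + 1/2·sR = 171/136

15/17 3/4 111/68 171/136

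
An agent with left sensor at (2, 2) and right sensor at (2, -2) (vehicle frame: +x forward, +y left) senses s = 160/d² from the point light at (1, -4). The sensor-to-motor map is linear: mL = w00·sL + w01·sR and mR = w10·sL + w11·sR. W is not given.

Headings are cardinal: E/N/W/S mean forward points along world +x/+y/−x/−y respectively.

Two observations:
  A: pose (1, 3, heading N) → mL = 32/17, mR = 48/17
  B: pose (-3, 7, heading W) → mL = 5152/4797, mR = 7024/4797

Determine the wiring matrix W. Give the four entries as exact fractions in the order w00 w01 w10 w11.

1/2 1/2 1/2 1

obs A: pose=(1,3,N) → sL=32/17, sR=32/17, mL=32/17, mR=48/17
obs B: pose=(-3,7,W) → sL=160/117, sR=32/41, mL=5152/4797, mR=7024/4797
sensor matrix S = [[32/17, 32/17], [160/117, 32/41]]; det S = -90112/81549
solve [mL_A; mL_B] = S·[w00; w01] and [mR_A; mR_B] = S·[w10; w11]:
  w00 = 1/2, w01 = 1/2, w10 = 1/2, w11 = 1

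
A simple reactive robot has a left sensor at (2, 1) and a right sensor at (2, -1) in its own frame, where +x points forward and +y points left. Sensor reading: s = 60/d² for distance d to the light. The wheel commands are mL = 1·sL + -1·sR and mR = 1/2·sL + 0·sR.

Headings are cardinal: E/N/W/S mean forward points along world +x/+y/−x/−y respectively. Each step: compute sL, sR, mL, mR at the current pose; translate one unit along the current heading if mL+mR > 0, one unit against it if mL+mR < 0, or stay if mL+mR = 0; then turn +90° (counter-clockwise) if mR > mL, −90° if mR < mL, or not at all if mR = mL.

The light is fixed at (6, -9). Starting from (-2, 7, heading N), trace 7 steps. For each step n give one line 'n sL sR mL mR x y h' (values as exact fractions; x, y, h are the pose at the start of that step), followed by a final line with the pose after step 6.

0 4/27 60/373 -128/10071 2/27 -2 7 N
1 15/89 15/106 255/9434 15/178 -2 8 W
2 60/289 12/65 432/18785 30/289 -3 8 S
3 30/169 30/137 -960/23153 15/169 -3 7 E
4 4/27 60/373 -128/10071 2/27 -2 7 N
5 15/89 15/106 255/9434 15/178 -2 8 W
6 60/289 12/65 432/18785 30/289 -3 8 S
final -3 7 E

n=0: pose=(-2,7,N); sL=4/27, sR=60/373; mL=-128/10071, mR=2/27; mL+mR=206/3357 → advance +1; mR−mL=874/10071 → turn +1·90°
n=1: pose=(-2,8,W); sL=15/89, sR=15/106; mL=255/9434, mR=15/178; mL+mR=525/4717 → advance +1; mR−mL=270/4717 → turn +1·90°
n=2: pose=(-3,8,S); sL=60/289, sR=12/65; mL=432/18785, mR=30/289; mL+mR=2382/18785 → advance +1; mR−mL=1518/18785 → turn +1·90°
n=3: pose=(-3,7,E); sL=30/169, sR=30/137; mL=-960/23153, mR=15/169; mL+mR=1095/23153 → advance +1; mR−mL=3015/23153 → turn +1·90°
n=4: pose=(-2,7,N); sL=4/27, sR=60/373; mL=-128/10071, mR=2/27; mL+mR=206/3357 → advance +1; mR−mL=874/10071 → turn +1·90°
n=5: pose=(-2,8,W); sL=15/89, sR=15/106; mL=255/9434, mR=15/178; mL+mR=525/4717 → advance +1; mR−mL=270/4717 → turn +1·90°
n=6: pose=(-3,8,S); sL=60/289, sR=12/65; mL=432/18785, mR=30/289; mL+mR=2382/18785 → advance +1; mR−mL=1518/18785 → turn +1·90°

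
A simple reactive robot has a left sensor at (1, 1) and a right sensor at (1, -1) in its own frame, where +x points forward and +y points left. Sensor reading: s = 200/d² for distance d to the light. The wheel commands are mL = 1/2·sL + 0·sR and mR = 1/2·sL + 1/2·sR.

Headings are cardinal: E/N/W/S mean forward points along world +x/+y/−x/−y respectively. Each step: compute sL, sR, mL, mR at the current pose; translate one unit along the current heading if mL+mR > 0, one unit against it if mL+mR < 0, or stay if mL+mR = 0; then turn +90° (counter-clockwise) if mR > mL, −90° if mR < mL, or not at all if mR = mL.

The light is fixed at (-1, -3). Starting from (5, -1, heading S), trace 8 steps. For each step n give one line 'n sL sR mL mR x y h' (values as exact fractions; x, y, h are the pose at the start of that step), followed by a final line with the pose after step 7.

0 4 100/13 2 76/13 5 -1 S
1 200/53 200/49 100/53 10200/2597 5 -2 E
2 5 50/17 5/2 135/34 6 -2 N
3 200/37 40/9 100/37 1640/333 6 -1 W
4 4 100/13 2 76/13 5 -1 S
5 200/53 200/49 100/53 10200/2597 5 -2 E
6 5 50/17 5/2 135/34 6 -2 N
7 200/37 40/9 100/37 1640/333 6 -1 W
final 5 -1 S

n=0: pose=(5,-1,S); sL=4, sR=100/13; mL=2, mR=76/13; mL+mR=102/13 → advance +1; mR−mL=50/13 → turn +1·90°
n=1: pose=(5,-2,E); sL=200/53, sR=200/49; mL=100/53, mR=10200/2597; mL+mR=15100/2597 → advance +1; mR−mL=100/49 → turn +1·90°
n=2: pose=(6,-2,N); sL=5, sR=50/17; mL=5/2, mR=135/34; mL+mR=110/17 → advance +1; mR−mL=25/17 → turn +1·90°
n=3: pose=(6,-1,W); sL=200/37, sR=40/9; mL=100/37, mR=1640/333; mL+mR=2540/333 → advance +1; mR−mL=20/9 → turn +1·90°
n=4: pose=(5,-1,S); sL=4, sR=100/13; mL=2, mR=76/13; mL+mR=102/13 → advance +1; mR−mL=50/13 → turn +1·90°
n=5: pose=(5,-2,E); sL=200/53, sR=200/49; mL=100/53, mR=10200/2597; mL+mR=15100/2597 → advance +1; mR−mL=100/49 → turn +1·90°
n=6: pose=(6,-2,N); sL=5, sR=50/17; mL=5/2, mR=135/34; mL+mR=110/17 → advance +1; mR−mL=25/17 → turn +1·90°
n=7: pose=(6,-1,W); sL=200/37, sR=40/9; mL=100/37, mR=1640/333; mL+mR=2540/333 → advance +1; mR−mL=20/9 → turn +1·90°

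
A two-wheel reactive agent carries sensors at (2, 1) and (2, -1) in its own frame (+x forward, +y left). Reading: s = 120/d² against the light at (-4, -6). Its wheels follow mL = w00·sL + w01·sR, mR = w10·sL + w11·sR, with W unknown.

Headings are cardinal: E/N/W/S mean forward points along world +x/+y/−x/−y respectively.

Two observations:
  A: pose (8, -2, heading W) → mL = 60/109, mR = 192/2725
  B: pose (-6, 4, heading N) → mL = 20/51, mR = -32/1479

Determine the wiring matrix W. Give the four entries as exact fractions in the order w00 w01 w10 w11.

obs A: pose=(8,-2,W) → sL=120/109, sR=24/25, mL=60/109, mR=192/2725
obs B: pose=(-6,4,N) → sL=40/51, sR=24/29, mL=20/51, mR=-32/1479
sensor matrix S = [[120/109, 24/25], [40/51, 24/29]]; det S = 42496/268685
solve [mL_A; mL_B] = S·[w00; w01] and [mR_A; mR_B] = S·[w10; w11]:
  w00 = 1/2, w01 = 0, w10 = 1/2, w11 = -1/2

1/2 0 1/2 -1/2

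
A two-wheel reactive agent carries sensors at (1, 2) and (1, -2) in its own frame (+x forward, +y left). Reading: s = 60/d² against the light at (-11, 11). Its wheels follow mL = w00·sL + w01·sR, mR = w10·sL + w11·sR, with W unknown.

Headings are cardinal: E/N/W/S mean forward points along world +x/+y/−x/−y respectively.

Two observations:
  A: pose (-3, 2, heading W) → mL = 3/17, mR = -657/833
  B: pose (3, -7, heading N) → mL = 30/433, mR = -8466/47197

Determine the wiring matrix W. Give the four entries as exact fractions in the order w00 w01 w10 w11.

1/2 0 -1/2 -1

obs A: pose=(-3,2,W) → sL=6/17, sR=30/49, mL=3/17, mR=-657/833
obs B: pose=(3,-7,N) → sL=60/433, sR=12/109, mL=30/433, mR=-8466/47197
sensor matrix S = [[6/17, 30/49], [60/433, 12/109]]; det S = -1807776/39315101
solve [mL_A; mL_B] = S·[w00; w01] and [mR_A; mR_B] = S·[w10; w11]:
  w00 = 1/2, w01 = 0, w10 = -1/2, w11 = -1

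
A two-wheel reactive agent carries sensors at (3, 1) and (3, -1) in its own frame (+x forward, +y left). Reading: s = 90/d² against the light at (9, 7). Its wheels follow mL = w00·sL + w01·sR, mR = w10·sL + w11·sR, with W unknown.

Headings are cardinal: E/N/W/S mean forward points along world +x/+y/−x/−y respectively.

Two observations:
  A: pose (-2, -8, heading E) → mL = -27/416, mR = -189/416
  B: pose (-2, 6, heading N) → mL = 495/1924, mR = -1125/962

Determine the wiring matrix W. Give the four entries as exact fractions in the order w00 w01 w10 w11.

obs A: pose=(-2,-8,E) → sL=9/26, sR=9/32, mL=-27/416, mR=-189/416
obs B: pose=(-2,6,N) → sL=45/74, sR=45/52, mL=495/1924, mR=-1125/962
sensor matrix S = [[9/26, 9/32], [45/74, 45/52]]; det S = 51435/400192
solve [mL_A; mL_B] = S·[w00; w01] and [mR_A; mR_B] = S·[w10; w11]:
  w00 = -1, w01 = 1, w10 = -1/2, w11 = -1

-1 1 -1/2 -1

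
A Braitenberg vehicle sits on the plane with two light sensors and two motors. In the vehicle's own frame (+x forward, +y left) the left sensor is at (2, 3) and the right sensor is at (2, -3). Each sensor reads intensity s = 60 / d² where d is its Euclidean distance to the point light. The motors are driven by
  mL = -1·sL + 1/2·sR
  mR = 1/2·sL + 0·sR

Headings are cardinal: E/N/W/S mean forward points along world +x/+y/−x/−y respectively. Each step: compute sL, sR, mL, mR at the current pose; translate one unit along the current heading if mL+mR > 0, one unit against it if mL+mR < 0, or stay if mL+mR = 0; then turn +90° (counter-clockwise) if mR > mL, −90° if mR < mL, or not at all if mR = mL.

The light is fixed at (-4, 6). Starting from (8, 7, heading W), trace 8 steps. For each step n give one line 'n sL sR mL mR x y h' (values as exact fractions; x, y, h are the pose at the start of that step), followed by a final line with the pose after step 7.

n=0: pose=(8,7,W); sL=15/26, sR=15/29; mL=-120/377, mR=15/52; mL+mR=-45/1508 → advance -1; mR−mL=915/1508 → turn +1·90°
n=1: pose=(9,7,S); sL=60/257, sR=60/101; mL=1650/25957, mR=30/257; mL+mR=4680/25957 → advance +1; mR−mL=1380/25957 → turn +1·90°
n=2: pose=(9,6,E); sL=10/39, sR=10/39; mL=-5/39, mR=5/39; mL+mR=0 → advance +0; mR−mL=10/39 → turn +1·90°
n=3: pose=(9,6,N); sL=15/26, sR=3/13; mL=-6/13, mR=15/52; mL+mR=-9/52 → advance -1; mR−mL=3/4 → turn +1·90°
n=4: pose=(9,5,W); sL=60/137, sR=12/25; mL=-678/3425, mR=30/137; mL+mR=72/3425 → advance +1; mR−mL=1428/3425 → turn +1·90°
n=5: pose=(8,5,S); sL=10/39, sR=2/3; mL=1/13, mR=5/39; mL+mR=8/39 → advance +1; mR−mL=2/39 → turn +1·90°
n=6: pose=(8,4,E); sL=60/197, sR=60/221; mL=-7350/43537, mR=30/197; mL+mR=-720/43537 → advance -1; mR−mL=13980/43537 → turn +1·90°
n=7: pose=(7,4,N); sL=15/16, sR=15/49; mL=-615/784, mR=15/32; mL+mR=-495/1568 → advance -1; mR−mL=1965/1568 → turn +1·90°

0 15/26 15/29 -120/377 15/52 8 7 W
1 60/257 60/101 1650/25957 30/257 9 7 S
2 10/39 10/39 -5/39 5/39 9 6 E
3 15/26 3/13 -6/13 15/52 9 6 N
4 60/137 12/25 -678/3425 30/137 9 5 W
5 10/39 2/3 1/13 5/39 8 5 S
6 60/197 60/221 -7350/43537 30/197 8 4 E
7 15/16 15/49 -615/784 15/32 7 4 N
final 7 3 W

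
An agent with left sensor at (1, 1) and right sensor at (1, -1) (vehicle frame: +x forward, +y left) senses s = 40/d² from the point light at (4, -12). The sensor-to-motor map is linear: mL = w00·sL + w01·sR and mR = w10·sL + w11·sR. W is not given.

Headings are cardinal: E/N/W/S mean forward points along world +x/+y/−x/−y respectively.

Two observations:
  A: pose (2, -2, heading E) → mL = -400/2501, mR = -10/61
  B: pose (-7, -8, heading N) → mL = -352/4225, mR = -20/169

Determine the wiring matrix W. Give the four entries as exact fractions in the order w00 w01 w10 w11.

1 -1 -1/2 0

obs A: pose=(2,-2,E) → sL=20/61, sR=20/41, mL=-400/2501, mR=-10/61
obs B: pose=(-7,-8,N) → sL=40/169, sR=8/25, mL=-352/4225, mR=-20/169
sensor matrix S = [[20/61, 20/41], [40/169, 8/25]]; det S = -22272/2113345
solve [mL_A; mL_B] = S·[w00; w01] and [mR_A; mR_B] = S·[w10; w11]:
  w00 = 1, w01 = -1, w10 = -1/2, w11 = 0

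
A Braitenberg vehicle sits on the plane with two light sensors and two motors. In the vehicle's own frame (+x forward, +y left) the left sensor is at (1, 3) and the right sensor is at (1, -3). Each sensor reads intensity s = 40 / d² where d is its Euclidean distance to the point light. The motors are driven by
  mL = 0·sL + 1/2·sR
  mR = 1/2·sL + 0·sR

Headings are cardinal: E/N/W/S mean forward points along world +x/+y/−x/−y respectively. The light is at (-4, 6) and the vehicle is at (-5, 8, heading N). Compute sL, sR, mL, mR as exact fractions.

left sensor world pos  = (-8, 9); dL² = 25
right sensor world pos = (-2, 9); dR² = 13
sL = 40/25 = 8/5
sR = 40/13 = 40/13
mL = 0·sL + 1/2·sR = 20/13
mR = 1/2·sL + 0·sR = 4/5

8/5 40/13 20/13 4/5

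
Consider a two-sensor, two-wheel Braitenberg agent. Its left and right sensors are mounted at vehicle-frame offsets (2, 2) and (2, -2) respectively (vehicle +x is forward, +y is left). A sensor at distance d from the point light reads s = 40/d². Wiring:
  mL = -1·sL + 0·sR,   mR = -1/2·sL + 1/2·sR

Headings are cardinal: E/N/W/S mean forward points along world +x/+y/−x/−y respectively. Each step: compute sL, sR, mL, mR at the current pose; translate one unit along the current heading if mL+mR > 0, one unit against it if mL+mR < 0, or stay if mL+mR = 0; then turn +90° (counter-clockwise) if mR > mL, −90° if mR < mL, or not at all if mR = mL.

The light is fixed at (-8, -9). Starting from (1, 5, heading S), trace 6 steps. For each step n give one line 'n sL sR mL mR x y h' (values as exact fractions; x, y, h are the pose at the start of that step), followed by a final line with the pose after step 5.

0 8/53 40/193 -8/53 288/10229 1 5 S
1 4/41 4/29 -4/41 24/1189 1 6 E
2 8/65 40/389 -8/65 -256/25285 0 6 N
3 2/9 10/73 -2/9 -28/657 0 5 W
4 8/53 40/193 -8/53 288/10229 1 5 S
5 4/41 4/29 -4/41 24/1189 1 6 E
final 0 6 N

n=0: pose=(1,5,S); sL=8/53, sR=40/193; mL=-8/53, mR=288/10229; mL+mR=-1256/10229 → advance -1; mR−mL=1832/10229 → turn +1·90°
n=1: pose=(1,6,E); sL=4/41, sR=4/29; mL=-4/41, mR=24/1189; mL+mR=-92/1189 → advance -1; mR−mL=140/1189 → turn +1·90°
n=2: pose=(0,6,N); sL=8/65, sR=40/389; mL=-8/65, mR=-256/25285; mL+mR=-3368/25285 → advance -1; mR−mL=2856/25285 → turn +1·90°
n=3: pose=(0,5,W); sL=2/9, sR=10/73; mL=-2/9, mR=-28/657; mL+mR=-58/219 → advance -1; mR−mL=118/657 → turn +1·90°
n=4: pose=(1,5,S); sL=8/53, sR=40/193; mL=-8/53, mR=288/10229; mL+mR=-1256/10229 → advance -1; mR−mL=1832/10229 → turn +1·90°
n=5: pose=(1,6,E); sL=4/41, sR=4/29; mL=-4/41, mR=24/1189; mL+mR=-92/1189 → advance -1; mR−mL=140/1189 → turn +1·90°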